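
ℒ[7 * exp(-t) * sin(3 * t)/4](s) 21/(4 * ((s+1)^2+9))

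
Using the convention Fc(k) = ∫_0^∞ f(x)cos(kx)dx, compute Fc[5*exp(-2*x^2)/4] 5*sqrt(2)*sqrt(pi)*exp(-k^2/8)/16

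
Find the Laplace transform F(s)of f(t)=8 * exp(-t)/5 8/(5 * (s + 1))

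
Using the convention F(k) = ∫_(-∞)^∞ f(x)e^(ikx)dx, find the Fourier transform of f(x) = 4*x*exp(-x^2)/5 2*I*sqrt(pi)*k*exp(-k^2/4)/5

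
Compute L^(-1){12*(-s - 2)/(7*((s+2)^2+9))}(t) -12*exp(-2*t)*cos(3*t)/7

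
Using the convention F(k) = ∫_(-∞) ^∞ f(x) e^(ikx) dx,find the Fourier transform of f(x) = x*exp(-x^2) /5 I*sqrt(pi)*k*exp(-k^2/4) /10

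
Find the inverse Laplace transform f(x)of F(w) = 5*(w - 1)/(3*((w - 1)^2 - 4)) 5*exp(x)*cosh(2*x)/3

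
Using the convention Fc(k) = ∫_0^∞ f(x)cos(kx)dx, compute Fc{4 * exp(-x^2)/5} 2 * sqrt(pi) * exp(-k^2/4)/5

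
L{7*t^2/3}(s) 14/(3*s^3) 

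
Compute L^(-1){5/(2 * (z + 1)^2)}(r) 5 * r * exp(-r)/2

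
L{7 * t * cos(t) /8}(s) 7 * (s^2 - 1) /(8 * (s^2+1) ^2) 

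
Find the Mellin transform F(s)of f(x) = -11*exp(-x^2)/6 -11*gamma(s/2)/12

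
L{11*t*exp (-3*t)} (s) 11/ (s + 3)^2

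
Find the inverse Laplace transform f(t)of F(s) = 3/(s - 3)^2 3 * t * exp(3 * t)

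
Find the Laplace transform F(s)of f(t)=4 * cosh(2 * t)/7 4 * s/(7 * (s^2 - 4))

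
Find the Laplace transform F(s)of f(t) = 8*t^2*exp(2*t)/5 16/(5*(s - 2)^3)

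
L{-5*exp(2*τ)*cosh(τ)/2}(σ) 5*(2 - σ)/(2*((σ - 2)^2 - 1))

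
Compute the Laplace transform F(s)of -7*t -7/s^2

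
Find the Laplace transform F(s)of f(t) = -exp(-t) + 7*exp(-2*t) 7/(s + 2) - 1/(s + 1)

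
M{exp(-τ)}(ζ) gamma(ζ)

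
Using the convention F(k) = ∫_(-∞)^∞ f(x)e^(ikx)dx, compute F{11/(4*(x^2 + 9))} 11*pi*exp(-3*Abs(k))/12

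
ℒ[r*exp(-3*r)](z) (z + 3)^(-2)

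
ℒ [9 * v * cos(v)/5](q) 9 * (q^2-1)/(5 * (q^2+1)^2)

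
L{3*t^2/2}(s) 3/s^3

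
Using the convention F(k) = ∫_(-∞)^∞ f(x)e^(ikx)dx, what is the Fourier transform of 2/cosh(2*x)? pi/cosh(pi*k/4)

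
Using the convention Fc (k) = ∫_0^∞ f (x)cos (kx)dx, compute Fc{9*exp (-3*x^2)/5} 3*sqrt (3)*sqrt (pi)*exp (-k^2/12)/10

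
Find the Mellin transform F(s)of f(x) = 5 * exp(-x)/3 5 * gamma(s)/3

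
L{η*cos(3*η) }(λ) (λ^2-9) /(λ^2 + 9) ^2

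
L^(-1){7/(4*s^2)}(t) 7*t/4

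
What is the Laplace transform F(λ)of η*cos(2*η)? (λ^2 - 4)/(λ^2 + 4)^2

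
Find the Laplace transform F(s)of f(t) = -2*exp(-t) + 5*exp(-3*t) 5/(s + 3) - 2/(s + 1)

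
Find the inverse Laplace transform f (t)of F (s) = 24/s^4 4*t^3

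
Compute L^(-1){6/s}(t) 6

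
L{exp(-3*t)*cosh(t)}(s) (s+3)/((s+3)^2 - 1)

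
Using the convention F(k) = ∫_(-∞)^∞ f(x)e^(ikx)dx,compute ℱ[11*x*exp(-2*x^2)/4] 11*sqrt(2)*I*sqrt(pi)*k*exp(-k^2/8)/32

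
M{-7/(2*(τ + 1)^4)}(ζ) 7*pi*(ζ - 3)*(ζ - 2)*(ζ - 1)/(12*sin(pi*ζ))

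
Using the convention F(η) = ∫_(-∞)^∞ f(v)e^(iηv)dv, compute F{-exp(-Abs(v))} -2/(η^2 + 1)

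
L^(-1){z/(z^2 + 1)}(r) cos(r)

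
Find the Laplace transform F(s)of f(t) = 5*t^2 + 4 4/s + 10/s^3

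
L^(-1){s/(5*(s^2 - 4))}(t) cosh(2*t)/5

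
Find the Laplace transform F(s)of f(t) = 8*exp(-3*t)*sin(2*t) 16/((s+3)^2+4)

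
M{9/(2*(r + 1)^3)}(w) 9*pi*(w - 2)*(w - 1)/(4*sin(pi*w))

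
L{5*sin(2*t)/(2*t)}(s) 5*atan(2/s)/2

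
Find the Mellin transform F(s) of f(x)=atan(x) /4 -pi*sec(pi*s/2) /(8*s) 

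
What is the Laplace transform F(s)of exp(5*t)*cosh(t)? (s - 5)/((s - 5)^2 - 1)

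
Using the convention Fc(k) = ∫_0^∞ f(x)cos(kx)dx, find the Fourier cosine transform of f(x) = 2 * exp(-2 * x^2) sqrt(2) * sqrt(pi) * exp(-k^2/8)/2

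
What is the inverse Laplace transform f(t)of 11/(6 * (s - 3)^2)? 11 * t * exp(3 * t)/6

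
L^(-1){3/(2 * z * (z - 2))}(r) 3 * exp(r) * sinh(r)/2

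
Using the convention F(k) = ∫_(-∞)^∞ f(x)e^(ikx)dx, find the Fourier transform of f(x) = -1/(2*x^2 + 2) -pi*exp(-Abs(k))/2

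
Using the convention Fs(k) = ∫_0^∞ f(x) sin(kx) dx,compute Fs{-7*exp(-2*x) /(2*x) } -7*atan(k/2) /2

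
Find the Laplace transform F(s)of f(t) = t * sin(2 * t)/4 s/(s^2 + 4)^2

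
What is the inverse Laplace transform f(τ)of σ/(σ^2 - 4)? cosh(2*τ)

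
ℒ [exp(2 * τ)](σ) 1/(σ - 2) 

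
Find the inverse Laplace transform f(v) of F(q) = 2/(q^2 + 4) sin(2*v) 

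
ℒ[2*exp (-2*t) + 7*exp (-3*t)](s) 7/ (s + 3) + 2/ (s + 2)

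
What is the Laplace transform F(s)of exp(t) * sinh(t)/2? 1/(2 * s * (s - 2))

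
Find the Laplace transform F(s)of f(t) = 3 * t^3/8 9/(4 * s^4)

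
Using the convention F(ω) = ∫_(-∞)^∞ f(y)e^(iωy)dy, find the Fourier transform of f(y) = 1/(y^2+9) pi * exp(-3 * Abs(ω))/3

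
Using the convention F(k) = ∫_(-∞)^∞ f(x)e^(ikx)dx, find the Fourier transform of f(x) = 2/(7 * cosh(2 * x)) pi/(7 * cosh(pi * k/4))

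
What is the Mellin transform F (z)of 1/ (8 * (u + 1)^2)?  (-pi * z + pi)/ (8 * sin (pi * z))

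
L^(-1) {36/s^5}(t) 3*t^4/2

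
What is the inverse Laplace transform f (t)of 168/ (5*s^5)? 7*t^4/5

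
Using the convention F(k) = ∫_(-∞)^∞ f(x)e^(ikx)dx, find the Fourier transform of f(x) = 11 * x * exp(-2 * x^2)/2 11 * sqrt(2) * I * sqrt(pi) * k * exp(-k^2/8)/16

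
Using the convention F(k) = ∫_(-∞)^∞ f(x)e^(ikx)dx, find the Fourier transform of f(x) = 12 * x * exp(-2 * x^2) 3 * sqrt(2) * I * sqrt(pi) * k * exp(-k^2/8)/2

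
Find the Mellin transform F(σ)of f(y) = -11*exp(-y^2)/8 -11*gamma(σ/2)/16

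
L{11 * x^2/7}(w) 22/(7 * w^3)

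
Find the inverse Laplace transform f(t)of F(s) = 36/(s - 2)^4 6*t^3*exp(2*t)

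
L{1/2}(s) 1/(2 * s)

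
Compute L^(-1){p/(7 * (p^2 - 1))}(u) cosh(u)/7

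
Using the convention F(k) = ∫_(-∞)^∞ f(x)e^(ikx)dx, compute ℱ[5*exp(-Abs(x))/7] 10/(7*(k^2 + 1))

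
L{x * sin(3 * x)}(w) 6 * w/(w^2 + 9)^2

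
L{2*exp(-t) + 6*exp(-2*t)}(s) 6/(s + 2) + 2/(s + 1)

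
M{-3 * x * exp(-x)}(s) -3 * gamma(s + 1)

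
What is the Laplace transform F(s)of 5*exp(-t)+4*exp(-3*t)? 5/(s+1)+4/(s+3)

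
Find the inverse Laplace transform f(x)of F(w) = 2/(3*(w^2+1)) 2*sin(x)/3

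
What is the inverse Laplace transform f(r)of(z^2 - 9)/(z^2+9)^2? r * cos(3 * r)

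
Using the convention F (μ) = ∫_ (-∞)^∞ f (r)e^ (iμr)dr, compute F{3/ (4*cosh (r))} 3*pi/ (4*cosh (pi*μ/2))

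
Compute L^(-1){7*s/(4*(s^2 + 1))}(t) 7*cos(t)/4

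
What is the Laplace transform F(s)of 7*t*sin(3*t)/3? 14*s/(s^2+9)^2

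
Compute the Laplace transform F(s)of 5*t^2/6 5/(3*s^3)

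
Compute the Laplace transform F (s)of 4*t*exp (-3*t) 4/ (s + 3)^2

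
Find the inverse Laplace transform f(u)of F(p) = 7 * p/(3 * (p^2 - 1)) 7 * cosh(u)/3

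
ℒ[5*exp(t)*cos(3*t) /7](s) 5*(s - 1) /(7*((s - 1) ^2 + 9) ) 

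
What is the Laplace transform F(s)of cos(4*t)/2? s/(2*(s^2+16))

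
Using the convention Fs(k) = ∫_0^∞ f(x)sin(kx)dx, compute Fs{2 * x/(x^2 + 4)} pi * exp(-2 * k)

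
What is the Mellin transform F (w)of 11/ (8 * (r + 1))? 11 * pi * csc (pi * w)/8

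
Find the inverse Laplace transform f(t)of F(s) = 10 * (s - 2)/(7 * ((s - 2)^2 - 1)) 10 * exp(2 * t) * cosh(t)/7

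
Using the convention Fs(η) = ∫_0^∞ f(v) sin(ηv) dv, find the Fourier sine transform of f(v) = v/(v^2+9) pi * exp(-3 * η) /2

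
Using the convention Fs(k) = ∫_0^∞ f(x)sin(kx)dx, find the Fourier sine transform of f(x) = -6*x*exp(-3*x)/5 -36*k/(5*(k^2 + 9)^2)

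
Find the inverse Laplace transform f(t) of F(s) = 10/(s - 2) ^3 5 * t^2 * exp(2 * t) 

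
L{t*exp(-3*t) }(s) (s + 3) ^(-2) 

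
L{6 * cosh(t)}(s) 6 * s/(s^2 - 1)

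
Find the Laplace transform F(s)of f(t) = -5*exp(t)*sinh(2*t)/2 -5/((s - 1)^2 - 4)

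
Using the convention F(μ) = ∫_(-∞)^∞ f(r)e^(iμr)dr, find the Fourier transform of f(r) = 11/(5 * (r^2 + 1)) 11 * pi * exp(-Abs(μ))/5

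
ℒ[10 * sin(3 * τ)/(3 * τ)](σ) 10 * atan(3/σ)/3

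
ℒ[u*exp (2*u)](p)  (p - 2)^ (-2)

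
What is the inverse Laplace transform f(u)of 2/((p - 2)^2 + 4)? exp(2 * u) * sin(2 * u)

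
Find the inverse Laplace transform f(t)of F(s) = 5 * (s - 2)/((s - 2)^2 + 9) 5 * exp(2 * t) * cos(3 * t)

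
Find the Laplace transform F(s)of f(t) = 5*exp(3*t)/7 5/(7*(s - 3))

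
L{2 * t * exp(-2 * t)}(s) 2/(s + 2)^2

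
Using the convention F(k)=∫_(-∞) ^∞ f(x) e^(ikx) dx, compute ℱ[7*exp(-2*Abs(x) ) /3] 28/(3*(k^2 + 4) ) 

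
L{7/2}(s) 7/(2*s) 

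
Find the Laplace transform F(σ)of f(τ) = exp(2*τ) 1/(σ - 2)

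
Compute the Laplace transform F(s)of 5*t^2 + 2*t 10/s^3 + 2/s^2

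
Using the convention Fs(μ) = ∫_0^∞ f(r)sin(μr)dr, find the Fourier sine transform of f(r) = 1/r pi/2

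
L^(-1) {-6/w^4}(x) -x^3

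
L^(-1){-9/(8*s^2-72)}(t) -3*sinh(3*t)/8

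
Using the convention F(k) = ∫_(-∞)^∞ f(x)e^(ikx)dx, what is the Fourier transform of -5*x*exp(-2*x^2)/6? -5*sqrt(2)*I*sqrt(pi)*k*exp(-k^2/8)/48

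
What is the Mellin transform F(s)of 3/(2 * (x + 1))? 3 * pi * csc(pi * s)/2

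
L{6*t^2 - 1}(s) 12/s^3 - 1/s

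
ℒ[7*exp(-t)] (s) 7/(s + 1)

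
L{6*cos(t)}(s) 6*s/(s^2 + 1)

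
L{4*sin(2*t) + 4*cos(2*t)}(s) 8/(s^2 + 4) + 4*s/(s^2 + 4)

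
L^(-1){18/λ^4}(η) 3 * η^3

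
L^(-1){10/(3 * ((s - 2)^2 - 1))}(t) 10 * exp(2 * t) * sinh(t)/3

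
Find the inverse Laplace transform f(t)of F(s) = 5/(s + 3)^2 5 * t * exp(-3 * t)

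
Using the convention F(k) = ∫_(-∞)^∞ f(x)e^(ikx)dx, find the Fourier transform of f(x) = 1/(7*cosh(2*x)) pi/(14*cosh(pi*k/4))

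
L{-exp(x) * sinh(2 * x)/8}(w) -1/(4 * (w - 1)^2 - 16)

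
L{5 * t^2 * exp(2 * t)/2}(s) 5/(s - 2)^3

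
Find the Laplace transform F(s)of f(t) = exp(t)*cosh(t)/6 (s - 1)/(6*s*(s - 2))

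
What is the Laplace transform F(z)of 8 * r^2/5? 16/(5 * z^3)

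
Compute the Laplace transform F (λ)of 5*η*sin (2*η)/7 20*λ/ (7*(λ^2 + 4)^2)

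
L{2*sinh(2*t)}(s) 4/(s^2-4)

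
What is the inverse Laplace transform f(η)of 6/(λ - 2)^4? η^3*exp(2*η)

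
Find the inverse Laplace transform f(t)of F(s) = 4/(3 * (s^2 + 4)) 2 * sin(2 * t)/3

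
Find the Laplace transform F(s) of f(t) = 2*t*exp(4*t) 2/(s - 4) ^2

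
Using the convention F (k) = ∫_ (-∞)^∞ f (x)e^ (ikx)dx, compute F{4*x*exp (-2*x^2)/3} sqrt (2)*I*sqrt (pi)*k*exp (-k^2/8)/6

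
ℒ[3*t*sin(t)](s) 6*s/(s^2 + 1)^2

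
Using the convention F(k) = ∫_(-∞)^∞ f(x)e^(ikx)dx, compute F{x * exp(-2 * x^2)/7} sqrt(2) * I * sqrt(pi) * k * exp(-k^2/8)/56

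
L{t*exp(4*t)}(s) (s - 4)^(-2)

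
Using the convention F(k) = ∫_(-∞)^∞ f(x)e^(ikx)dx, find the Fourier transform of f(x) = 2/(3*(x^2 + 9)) 2*pi*exp(-3*Abs(k))/9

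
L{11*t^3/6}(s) 11/s^4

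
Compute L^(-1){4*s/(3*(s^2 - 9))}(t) 4*cosh(3*t)/3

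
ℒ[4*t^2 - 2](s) 8/s^3 - 2/s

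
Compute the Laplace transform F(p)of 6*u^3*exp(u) 36/(p - 1)^4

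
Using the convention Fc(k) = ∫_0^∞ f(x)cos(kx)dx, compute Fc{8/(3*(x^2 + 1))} 4*pi*exp(-k)/3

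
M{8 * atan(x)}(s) -4 * pi * sec(pi * s/2)/s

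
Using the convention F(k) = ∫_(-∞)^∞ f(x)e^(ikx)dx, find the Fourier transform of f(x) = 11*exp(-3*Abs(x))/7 66/(7*(k^2+9))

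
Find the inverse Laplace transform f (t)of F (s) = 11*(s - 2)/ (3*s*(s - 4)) 11*exp (2*t)*cosh (2*t)/3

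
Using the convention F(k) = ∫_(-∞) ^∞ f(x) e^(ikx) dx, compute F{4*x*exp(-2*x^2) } sqrt(2)*I*sqrt(pi)*k*exp(-k^2/8) /2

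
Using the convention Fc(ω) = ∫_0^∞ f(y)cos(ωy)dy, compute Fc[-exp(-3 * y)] -3/(ω^2 + 9)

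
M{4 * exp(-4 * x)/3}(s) 2^(2 - 2 * s) * gamma(s)/3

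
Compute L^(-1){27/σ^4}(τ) 9*τ^3/2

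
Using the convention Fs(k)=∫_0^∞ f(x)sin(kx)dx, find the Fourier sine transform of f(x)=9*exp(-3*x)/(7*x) 9*atan(k/3)/7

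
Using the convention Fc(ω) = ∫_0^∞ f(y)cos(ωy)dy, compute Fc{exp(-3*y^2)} sqrt(3)*sqrt(pi)*exp(-ω^2/12)/6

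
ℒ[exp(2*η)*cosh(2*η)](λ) (λ - 2)/(λ*(λ - 4))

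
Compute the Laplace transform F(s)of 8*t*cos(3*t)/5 8*(s^2 - 9)/(5*(s^2 + 9)^2)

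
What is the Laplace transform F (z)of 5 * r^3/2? 15/z^4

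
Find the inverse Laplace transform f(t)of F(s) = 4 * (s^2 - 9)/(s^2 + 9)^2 4 * t * cos(3 * t)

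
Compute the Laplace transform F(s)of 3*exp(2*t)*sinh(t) 3/((s - 2)^2 - 1)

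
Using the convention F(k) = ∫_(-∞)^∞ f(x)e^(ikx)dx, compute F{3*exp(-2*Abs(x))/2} 6/(k^2 + 4)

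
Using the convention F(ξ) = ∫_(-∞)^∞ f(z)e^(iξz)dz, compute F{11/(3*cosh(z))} 11*pi/(3*cosh(pi*ξ/2))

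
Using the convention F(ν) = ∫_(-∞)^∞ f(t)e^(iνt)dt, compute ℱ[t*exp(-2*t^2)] sqrt(2)*I*sqrt(pi)*ν*exp(-ν^2/8)/8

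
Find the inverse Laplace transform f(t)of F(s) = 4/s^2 4*t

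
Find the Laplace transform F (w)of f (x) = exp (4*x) 1/ (w - 4)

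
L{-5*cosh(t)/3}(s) -5*s/(3*s^2 - 3)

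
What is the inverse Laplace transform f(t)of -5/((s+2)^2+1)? -5 * exp(-2 * t) * sin(t)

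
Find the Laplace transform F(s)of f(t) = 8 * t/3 8/(3 * s^2)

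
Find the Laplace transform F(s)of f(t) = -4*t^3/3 -8/s^4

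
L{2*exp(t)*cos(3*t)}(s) 2*(s - 1)/((s - 1)^2 + 9)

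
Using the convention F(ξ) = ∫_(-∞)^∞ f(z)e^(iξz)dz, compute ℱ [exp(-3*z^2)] sqrt(3)*sqrt(pi)*exp(-ξ^2/12)/3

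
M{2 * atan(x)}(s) -pi * sec(pi * s/2)/s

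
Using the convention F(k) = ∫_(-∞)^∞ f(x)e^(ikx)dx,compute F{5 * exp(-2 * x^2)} 5 * sqrt(2) * sqrt(pi) * exp(-k^2/8)/2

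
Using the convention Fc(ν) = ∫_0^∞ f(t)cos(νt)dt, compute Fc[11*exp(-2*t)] 22/(ν^2 + 4)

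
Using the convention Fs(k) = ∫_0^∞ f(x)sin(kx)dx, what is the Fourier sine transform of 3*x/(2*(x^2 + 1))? 3*pi*exp(-k)/4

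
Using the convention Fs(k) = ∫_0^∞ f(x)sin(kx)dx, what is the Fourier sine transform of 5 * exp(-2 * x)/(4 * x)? 5 * atan(k/2)/4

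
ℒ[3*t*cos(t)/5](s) 3*(s^2 - 1)/(5*(s^2+1)^2)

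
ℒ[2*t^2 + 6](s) 6/s + 4/s^3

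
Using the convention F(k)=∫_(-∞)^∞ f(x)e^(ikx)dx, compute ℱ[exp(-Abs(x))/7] 2/(7*(k^2 + 1))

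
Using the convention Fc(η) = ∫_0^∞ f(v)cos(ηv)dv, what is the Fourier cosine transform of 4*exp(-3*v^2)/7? 2*sqrt(3)*sqrt(pi)*exp(-η^2/12)/21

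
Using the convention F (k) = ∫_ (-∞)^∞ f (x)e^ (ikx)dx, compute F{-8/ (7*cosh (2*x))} -4*pi/ (7*cosh (pi*k/4))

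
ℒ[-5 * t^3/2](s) -15/s^4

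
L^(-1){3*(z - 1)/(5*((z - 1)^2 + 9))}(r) 3*exp(r)*cos(3*r)/5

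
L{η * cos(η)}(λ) (λ^2 - 1)/(λ^2 + 1)^2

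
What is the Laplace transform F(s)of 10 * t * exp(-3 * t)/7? 10/(7 * (s+3)^2)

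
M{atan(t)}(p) -pi * sec(pi * p/2)/(2 * p)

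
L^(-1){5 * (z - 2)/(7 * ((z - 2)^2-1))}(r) 5 * exp(2 * r) * cosh(r)/7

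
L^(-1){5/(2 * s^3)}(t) 5 * t^2/4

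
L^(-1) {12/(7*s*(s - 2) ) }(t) 12*exp(t)*sinh(t) /7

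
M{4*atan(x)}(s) -2*pi*sec(pi*s/2)/s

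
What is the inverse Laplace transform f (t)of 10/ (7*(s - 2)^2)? 10*t*exp (2*t)/7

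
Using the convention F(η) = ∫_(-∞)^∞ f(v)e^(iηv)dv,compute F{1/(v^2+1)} pi*exp(-Abs(η))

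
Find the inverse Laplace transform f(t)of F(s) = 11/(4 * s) 11/4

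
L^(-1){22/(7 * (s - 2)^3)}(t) 11 * t^2 * exp(2 * t)/7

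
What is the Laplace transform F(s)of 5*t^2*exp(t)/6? 5/(3*(s - 1)^3)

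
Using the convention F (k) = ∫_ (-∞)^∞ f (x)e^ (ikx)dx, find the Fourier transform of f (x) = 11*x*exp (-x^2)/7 11*I*sqrt (pi)*k*exp (-k^2/4)/14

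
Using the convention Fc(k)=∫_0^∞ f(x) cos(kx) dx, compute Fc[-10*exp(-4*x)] -40/(k^2 + 16) 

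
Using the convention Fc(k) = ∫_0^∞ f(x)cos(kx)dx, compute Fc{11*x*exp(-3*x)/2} 11*(9 - k^2)/(2*(k^2 + 9)^2)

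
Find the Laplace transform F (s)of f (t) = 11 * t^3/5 66/ (5 * s^4)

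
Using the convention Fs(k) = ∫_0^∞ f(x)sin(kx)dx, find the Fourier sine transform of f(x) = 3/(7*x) 3*pi/14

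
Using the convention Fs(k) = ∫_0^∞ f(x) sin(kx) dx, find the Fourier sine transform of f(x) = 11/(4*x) 11*pi/8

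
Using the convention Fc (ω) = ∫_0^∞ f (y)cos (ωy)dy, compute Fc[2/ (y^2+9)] pi*exp (-3*ω)/3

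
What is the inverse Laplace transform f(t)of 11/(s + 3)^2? 11 * t * exp(-3 * t)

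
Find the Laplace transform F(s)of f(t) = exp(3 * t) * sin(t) 1/((s - 3)^2 + 1)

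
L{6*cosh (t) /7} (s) 6*s/ (7*(s^2-1) ) 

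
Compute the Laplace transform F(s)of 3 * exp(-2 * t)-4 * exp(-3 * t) 3/(s + 2)-4/(s + 3)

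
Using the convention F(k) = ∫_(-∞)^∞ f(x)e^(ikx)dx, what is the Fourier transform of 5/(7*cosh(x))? 5*pi/(7*cosh(pi*k/2))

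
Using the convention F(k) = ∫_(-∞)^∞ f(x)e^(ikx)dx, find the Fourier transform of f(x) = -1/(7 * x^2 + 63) -pi * exp(-3 * Abs(k))/21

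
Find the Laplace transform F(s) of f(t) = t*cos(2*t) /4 (s^2 - 4) /(4*(s^2+4) ^2) 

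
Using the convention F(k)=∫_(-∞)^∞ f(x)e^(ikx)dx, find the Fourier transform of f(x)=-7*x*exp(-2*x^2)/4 -7*sqrt(2)*I*sqrt(pi)*k*exp(-k^2/8)/32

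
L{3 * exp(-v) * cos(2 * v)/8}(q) 3 * (q + 1)/(8 * ((q + 1)^2 + 4))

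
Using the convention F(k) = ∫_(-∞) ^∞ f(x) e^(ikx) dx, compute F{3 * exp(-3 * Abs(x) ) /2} 9/(k^2+9) 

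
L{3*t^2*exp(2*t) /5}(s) 6/(5*(s - 2) ^3) 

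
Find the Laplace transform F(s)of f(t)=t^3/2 3/s^4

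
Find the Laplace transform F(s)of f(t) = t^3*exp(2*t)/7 6/(7*(s - 2)^4)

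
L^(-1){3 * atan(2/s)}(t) 3 * sin(2 * t)/t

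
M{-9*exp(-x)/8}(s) -9*gamma(s)/8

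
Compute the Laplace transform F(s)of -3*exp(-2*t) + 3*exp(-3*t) 3/(s + 3) - 3/(s + 2)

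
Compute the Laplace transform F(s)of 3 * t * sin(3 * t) 18 * s/(s^2 + 9)^2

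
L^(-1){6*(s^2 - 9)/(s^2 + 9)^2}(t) 6*t*cos(3*t)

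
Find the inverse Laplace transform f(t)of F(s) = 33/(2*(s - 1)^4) 11*t^3*exp(t)/4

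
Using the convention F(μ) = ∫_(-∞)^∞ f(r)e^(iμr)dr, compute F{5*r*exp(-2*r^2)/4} 5*sqrt(2)*I*sqrt(pi)*μ*exp(-μ^2/8)/32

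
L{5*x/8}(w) 5/(8*w^2)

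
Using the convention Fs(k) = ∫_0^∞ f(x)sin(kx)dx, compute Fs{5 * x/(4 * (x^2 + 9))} 5 * pi * exp(-3 * k)/8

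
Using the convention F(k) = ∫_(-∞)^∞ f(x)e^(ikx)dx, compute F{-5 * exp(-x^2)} -5 * sqrt(pi) * exp(-k^2/4)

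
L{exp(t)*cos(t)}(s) (s - 1)/((s - 1)^2+1)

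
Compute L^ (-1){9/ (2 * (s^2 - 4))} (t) 9 * sinh (2 * t)/4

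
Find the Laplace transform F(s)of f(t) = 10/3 10/(3 * s)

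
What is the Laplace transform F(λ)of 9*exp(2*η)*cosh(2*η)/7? 9*(λ - 2)/(7*λ*(λ - 4))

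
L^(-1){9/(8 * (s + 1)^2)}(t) 9 * t * exp(-t)/8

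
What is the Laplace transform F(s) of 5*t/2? 5/(2*s^2) 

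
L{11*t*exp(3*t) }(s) 11/(s - 3) ^2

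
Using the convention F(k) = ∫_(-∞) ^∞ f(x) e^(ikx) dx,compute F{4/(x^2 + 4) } 2 * pi * exp(-2 * Abs(k) ) 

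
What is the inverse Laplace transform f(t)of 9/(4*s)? 9/4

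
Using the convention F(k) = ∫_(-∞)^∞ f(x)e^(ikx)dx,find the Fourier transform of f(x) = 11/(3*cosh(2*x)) 11*pi/(6*cosh(pi*k/4))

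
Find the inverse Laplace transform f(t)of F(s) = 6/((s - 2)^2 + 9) 2*exp(2*t)*sin(3*t)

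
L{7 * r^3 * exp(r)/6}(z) 7/(z - 1)^4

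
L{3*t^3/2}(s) 9/s^4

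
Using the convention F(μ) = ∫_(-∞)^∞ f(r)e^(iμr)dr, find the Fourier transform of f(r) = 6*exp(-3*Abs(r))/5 36/(5*(μ^2 + 9))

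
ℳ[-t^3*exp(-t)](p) -gamma(p + 3)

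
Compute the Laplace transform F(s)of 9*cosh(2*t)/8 9*s/(8*(s^2 - 4))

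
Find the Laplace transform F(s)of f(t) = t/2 1/(2*s^2)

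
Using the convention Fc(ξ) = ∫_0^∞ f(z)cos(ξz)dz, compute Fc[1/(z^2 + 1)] pi*exp(-ξ)/2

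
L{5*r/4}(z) 5/(4*z^2)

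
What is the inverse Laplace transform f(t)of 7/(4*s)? 7/4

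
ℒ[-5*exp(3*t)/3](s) -5/(3*s - 9)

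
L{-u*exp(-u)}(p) -1/(p + 1)^2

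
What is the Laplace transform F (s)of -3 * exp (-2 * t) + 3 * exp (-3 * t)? 3/ (s + 3)-3/ (s + 2)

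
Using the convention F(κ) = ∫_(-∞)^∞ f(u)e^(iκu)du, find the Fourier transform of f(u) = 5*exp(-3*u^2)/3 5*sqrt(3)*sqrt(pi)*exp(-κ^2/12)/9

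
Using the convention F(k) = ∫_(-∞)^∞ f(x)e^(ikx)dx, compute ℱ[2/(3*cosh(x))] 2*pi/(3*cosh(pi*k/2))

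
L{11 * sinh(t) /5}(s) 11/(5 * (s^2-1) ) 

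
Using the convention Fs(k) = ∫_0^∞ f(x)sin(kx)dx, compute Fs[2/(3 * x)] pi/3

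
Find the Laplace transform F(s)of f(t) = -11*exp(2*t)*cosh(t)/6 11*(2 - s)/(6*((s - 2)^2 - 1))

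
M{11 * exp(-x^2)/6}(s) 11 * gamma(s/2)/12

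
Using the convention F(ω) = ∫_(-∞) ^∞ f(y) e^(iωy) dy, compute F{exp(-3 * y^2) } sqrt(3) * sqrt(pi) * exp(-ω^2/12) /3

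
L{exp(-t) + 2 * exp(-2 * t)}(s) 2/(s + 2) + 1/(s + 1)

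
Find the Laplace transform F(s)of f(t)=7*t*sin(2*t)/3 28*s/(3*(s^2 + 4)^2)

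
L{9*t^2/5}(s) 18/(5*s^3)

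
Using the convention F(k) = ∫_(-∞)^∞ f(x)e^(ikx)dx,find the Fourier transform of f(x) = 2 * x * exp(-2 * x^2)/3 sqrt(2) * I * sqrt(pi) * k * exp(-k^2/8)/12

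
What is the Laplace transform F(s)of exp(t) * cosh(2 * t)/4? (s - 1)/(4 * ((s - 1)^2-4))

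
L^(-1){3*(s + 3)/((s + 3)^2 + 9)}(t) 3*exp(-3*t)*cos(3*t)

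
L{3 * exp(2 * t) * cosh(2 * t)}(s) 3 * (s - 2)/(s * (s - 4))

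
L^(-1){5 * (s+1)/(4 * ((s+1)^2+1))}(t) 5 * exp(-t) * cos(t)/4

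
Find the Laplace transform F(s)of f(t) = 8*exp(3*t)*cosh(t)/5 8*(s - 3)/(5*((s - 3)^2 - 1))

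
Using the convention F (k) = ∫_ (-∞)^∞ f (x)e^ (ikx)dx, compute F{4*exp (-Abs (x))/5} 8/ (5*(k^2 + 1))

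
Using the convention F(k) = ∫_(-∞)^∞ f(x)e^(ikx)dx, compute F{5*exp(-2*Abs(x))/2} 10/(k^2 + 4)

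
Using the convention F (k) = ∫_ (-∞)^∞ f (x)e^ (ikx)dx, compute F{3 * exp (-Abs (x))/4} 3/ (2 * (k^2 + 1))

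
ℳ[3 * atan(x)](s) -3 * pi * sec(pi * s/2)/(2 * s)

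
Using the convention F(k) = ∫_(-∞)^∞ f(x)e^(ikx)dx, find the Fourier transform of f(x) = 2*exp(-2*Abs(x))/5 8/(5*(k^2 + 4))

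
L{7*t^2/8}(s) 7/(4*s^3)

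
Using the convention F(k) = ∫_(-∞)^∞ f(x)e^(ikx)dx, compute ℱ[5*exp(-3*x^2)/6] 5*sqrt(3)*sqrt(pi)*exp(-k^2/12)/18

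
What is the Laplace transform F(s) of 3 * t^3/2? 9/s^4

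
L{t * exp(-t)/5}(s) 1/(5 * (s+1)^2)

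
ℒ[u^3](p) 6/p^4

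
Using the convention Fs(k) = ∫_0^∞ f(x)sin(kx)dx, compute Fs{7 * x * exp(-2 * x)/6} 14 * k/(3 * (k^2 + 4)^2)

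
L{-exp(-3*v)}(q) -1/(q + 3)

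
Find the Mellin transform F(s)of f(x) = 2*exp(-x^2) gamma(s/2)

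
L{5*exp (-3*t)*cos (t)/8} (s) 5*(s + 3)/ (8*( (s + 3)^2 + 1))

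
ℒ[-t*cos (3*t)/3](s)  (9 - s^2)/ (3*(s^2 + 9)^2)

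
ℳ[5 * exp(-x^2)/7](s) 5 * gamma(s/2)/14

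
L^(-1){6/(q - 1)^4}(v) v^3*exp(v)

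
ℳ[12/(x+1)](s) 12*pi*csc(pi*s)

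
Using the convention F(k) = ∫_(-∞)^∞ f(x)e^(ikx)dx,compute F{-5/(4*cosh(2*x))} -5*pi/(8*cosh(pi*k/4))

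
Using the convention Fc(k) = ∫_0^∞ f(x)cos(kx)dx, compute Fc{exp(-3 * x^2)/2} sqrt(3) * sqrt(pi) * exp(-k^2/12)/12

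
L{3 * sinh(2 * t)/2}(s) 3/(s^2 - 4)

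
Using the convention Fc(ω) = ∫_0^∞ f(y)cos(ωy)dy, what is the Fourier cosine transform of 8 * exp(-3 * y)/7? 24/(7 * (ω^2 + 9))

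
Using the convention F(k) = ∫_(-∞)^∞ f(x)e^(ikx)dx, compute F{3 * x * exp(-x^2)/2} 3 * I * sqrt(pi) * k * exp(-k^2/4)/4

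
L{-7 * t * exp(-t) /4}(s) -7/(4 * (s+1) ^2) 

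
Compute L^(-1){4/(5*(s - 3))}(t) 4*exp(3*t)/5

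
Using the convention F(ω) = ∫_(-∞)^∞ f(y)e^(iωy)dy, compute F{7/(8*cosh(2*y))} 7*pi/(16*cosh(pi*ω/4))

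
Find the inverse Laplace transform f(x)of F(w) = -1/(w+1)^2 -x * exp(-x)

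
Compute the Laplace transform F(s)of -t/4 -1/(4 * s^2)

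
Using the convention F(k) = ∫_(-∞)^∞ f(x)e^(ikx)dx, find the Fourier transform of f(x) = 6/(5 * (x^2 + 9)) 2 * pi * exp(-3 * Abs(k))/5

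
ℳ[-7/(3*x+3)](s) -7*pi*csc(pi*s)/3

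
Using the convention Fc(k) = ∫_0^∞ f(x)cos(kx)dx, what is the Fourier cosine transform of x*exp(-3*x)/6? (9 - k^2)/(6*(k^2 + 9)^2)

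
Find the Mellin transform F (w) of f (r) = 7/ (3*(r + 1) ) 7*pi*csc (pi*w) /3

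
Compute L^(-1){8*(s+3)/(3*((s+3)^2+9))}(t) 8*exp(-3*t)*cos(3*t)/3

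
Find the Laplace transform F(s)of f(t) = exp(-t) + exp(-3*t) 1/(s + 3) + 1/(s + 1)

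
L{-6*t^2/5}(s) -12/(5*s^3)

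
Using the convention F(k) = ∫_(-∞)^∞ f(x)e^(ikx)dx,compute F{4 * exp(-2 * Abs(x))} 16/(k^2 + 4)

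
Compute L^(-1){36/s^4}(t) 6*t^3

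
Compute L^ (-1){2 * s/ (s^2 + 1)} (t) 2 * cos (t)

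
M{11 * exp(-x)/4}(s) 11 * gamma(s)/4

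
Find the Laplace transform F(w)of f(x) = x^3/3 2/w^4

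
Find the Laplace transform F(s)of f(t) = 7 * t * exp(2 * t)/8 7/(8 * (s - 2)^2)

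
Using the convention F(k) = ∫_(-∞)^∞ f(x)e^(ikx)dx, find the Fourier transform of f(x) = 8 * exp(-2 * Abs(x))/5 32/(5 * (k^2 + 4))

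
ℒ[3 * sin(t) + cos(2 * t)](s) s/(s^2 + 4) + 3/(s^2 + 1)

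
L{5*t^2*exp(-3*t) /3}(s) 10/(3*(s+3) ^3) 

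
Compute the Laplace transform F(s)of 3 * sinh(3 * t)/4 9/(4 * (s^2 - 9))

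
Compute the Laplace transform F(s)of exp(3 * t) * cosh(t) (s - 3)/((s - 3)^2 - 1)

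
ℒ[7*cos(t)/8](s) 7*s/(8*(s^2 + 1))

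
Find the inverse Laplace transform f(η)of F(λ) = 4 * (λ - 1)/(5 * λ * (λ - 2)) 4 * exp(η) * cosh(η)/5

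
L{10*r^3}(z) 60/z^4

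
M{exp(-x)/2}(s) gamma(s)/2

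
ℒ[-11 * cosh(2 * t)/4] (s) -11 * s/(4 * s^2 - 16)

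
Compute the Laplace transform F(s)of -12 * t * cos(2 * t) 12 * (4 - s^2)/(s^2 + 4)^2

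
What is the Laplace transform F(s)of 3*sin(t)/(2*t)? 3*atan(1/s)/2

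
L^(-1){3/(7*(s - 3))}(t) 3*exp(3*t)/7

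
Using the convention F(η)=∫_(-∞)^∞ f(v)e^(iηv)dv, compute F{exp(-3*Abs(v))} 6/(η^2 + 9)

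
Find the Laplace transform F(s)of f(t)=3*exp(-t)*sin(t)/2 3/(2*((s + 1)^2 + 1))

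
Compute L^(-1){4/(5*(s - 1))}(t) 4*exp(t)/5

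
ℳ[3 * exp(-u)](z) 3 * gamma(z)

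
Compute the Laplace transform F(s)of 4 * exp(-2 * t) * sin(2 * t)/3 8/(3 * ((s+2)^2+4))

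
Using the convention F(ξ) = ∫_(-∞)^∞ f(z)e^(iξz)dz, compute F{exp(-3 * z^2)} sqrt(3) * sqrt(pi) * exp(-ξ^2/12)/3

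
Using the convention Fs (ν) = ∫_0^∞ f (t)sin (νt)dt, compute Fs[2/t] pi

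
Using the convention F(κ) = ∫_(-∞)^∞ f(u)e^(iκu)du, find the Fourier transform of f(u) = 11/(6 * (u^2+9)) 11 * pi * exp(-3 * Abs(κ))/18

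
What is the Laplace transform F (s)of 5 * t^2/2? 5/s^3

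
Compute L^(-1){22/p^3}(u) 11*u^2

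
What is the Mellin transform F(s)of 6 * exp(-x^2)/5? 3 * gamma(s/2)/5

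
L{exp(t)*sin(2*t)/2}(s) 1/((s - 1)^2 + 4)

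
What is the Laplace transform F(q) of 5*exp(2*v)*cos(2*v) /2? 5*(q - 2) /(2*((q - 2) ^2 + 4) ) 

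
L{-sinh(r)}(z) -1/(z^2 - 1)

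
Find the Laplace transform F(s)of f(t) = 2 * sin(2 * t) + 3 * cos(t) 3 * s/(s^2 + 1) + 4/(s^2 + 4)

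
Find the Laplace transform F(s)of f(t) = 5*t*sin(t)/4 5*s/(2*(s^2 + 1)^2)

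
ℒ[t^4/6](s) 4/s^5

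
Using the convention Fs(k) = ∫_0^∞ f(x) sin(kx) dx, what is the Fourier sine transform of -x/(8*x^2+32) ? -pi*exp(-2*k) /16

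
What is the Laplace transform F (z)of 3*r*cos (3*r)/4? 3*(z^2-9)/ (4*(z^2 + 9)^2)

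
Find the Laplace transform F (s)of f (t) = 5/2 5/ (2 * s)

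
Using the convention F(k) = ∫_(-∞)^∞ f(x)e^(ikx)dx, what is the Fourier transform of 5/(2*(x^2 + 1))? 5*pi*exp(-Abs(k))/2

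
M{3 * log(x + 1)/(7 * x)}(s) -3 * pi * csc(pi * s)/(7 * s - 7)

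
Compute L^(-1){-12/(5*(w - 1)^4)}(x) -2*x^3*exp(x)/5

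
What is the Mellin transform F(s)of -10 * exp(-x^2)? -5 * gamma(s/2)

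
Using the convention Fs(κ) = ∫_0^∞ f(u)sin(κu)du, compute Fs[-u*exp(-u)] -2*κ/(κ^2 + 1)^2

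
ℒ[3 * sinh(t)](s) 3/(s^2 - 1)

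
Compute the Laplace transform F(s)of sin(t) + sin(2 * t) 1/(s^2 + 1) + 2/(s^2 + 4)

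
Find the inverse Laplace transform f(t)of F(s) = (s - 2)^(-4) t^3*exp(2*t)/6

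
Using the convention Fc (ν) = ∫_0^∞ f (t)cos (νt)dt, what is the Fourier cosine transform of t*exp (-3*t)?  (9 - ν^2)/ (ν^2+9)^2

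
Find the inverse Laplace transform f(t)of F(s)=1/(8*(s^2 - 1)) sinh(t)/8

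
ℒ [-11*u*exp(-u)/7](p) -11/(7*(p + 1)^2)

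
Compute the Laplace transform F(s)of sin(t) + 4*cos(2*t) 1/(s^2 + 1) + 4*s/(s^2 + 4)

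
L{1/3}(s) 1/(3 * s)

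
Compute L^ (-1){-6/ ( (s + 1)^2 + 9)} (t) -2 * exp (-t) * sin (3 * t)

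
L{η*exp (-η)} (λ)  (λ + 1)^ (-2)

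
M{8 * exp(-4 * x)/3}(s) 2^(3 - 2 * s) * gamma(s)/3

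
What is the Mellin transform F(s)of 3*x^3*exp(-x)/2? 3*gamma(s + 3)/2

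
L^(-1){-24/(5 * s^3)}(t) -12 * t^2/5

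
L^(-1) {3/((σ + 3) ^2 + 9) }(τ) exp(-3*τ)*sin(3*τ) 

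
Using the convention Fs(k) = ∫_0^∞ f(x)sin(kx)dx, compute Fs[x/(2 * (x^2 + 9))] pi * exp(-3 * k)/4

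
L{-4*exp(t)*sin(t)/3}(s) -4/(3*(s - 1)^2 + 3)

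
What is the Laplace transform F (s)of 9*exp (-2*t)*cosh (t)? 9*(s+2)/ ( (s+2)^2 - 1)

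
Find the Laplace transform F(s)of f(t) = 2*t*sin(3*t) 12*s/(s^2 + 9)^2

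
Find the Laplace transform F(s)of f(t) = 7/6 7/(6*s)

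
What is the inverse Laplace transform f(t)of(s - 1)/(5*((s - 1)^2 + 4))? exp(t)*cos(2*t)/5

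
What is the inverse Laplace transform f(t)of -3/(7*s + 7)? -3*exp(-t)/7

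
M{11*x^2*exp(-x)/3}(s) 11*gamma(s+2)/3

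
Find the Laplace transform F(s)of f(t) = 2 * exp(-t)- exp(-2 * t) 2/(s + 1) - 1/(s + 2)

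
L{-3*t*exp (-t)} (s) -3/ (s + 1)^2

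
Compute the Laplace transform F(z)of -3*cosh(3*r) -3*z/(z^2 - 9)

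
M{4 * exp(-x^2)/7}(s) 2 * gamma(s/2)/7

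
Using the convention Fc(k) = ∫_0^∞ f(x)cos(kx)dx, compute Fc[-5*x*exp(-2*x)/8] 5*(k^2 - 4)/(8*(k^2 + 4)^2)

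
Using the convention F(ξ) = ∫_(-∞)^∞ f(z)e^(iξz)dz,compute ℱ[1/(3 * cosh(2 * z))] pi/(6 * cosh(pi * ξ/4))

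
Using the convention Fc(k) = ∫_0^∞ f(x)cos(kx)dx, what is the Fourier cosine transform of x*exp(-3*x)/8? (9 - k^2)/(8*(k^2+9)^2)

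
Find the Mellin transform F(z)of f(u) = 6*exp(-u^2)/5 3*gamma(z/2)/5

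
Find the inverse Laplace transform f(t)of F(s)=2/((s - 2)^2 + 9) 2*exp(2*t)*sin(3*t)/3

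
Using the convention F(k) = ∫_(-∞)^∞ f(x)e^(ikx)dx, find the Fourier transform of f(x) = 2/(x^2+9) 2*pi*exp(-3*Abs(k))/3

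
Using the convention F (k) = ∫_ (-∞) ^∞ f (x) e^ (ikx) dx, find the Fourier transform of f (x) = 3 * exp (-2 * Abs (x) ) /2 6/ (k^2 + 4) 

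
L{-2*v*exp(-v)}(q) -2/(q + 1)^2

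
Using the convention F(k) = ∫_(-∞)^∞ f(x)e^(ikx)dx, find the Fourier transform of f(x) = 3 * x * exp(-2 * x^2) 3 * sqrt(2) * I * sqrt(pi) * k * exp(-k^2/8)/8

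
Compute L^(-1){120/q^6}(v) v^5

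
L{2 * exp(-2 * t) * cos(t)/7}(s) 2 * (s+2)/(7 * ((s+2)^2+1))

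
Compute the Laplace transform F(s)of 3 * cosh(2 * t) 3 * s/(s^2 - 4)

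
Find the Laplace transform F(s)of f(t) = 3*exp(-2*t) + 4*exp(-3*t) 3/(s + 2) + 4/(s + 3)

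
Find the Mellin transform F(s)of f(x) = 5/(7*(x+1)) 5*pi*csc(pi*s)/7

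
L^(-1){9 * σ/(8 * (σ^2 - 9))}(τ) 9 * cosh(3 * τ)/8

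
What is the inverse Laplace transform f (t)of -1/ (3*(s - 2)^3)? -t^2*exp (2*t)/6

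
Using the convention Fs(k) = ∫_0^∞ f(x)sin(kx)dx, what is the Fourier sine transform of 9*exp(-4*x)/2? 9*k/(2*(k^2 + 16))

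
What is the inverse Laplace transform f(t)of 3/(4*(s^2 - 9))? sinh(3*t)/4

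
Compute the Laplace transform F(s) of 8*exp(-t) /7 8/(7*(s + 1) ) 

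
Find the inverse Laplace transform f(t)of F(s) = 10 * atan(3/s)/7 10 * sin(3 * t)/(7 * t)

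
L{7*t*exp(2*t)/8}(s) 7/(8*(s - 2)^2)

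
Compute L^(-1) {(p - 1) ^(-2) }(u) u*exp(u) 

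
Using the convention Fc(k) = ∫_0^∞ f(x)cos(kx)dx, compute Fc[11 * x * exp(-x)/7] 11 * (1 - k^2)/(7 * (k^2 + 1)^2)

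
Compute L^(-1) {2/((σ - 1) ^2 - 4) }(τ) exp(τ) * sinh(2 * τ) 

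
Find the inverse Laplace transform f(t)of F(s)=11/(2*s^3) 11*t^2/4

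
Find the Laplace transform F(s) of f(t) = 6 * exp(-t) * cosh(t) 6 * (s+1) /(s * (s+2) ) 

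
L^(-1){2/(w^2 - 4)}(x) sinh(2*x)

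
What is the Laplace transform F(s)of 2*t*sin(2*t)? 8*s/(s^2+4)^2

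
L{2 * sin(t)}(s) 2/(s^2+1)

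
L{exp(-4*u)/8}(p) 1/(8*(p + 4))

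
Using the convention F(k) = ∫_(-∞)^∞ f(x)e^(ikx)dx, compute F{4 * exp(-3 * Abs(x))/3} 8/(k^2+9)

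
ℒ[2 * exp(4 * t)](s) 2/(s - 4)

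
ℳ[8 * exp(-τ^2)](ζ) 4 * gamma(ζ/2)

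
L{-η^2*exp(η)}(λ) -2/(λ - 1)^3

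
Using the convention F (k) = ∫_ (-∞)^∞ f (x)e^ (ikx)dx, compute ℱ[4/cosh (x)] 4*pi/cosh (pi*k/2)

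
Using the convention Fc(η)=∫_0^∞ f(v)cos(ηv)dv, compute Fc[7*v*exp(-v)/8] 7*(1 - η^2)/(8*(η^2+1)^2)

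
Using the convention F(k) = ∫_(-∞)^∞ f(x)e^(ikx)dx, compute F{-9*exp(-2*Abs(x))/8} -9/(2*k^2 + 8)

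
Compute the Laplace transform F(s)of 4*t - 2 4/s^2 - 2/s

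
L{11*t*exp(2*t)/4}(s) 11/(4*(s - 2)^2)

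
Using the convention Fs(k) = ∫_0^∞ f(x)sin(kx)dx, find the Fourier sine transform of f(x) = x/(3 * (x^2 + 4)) pi * exp(-2 * k)/6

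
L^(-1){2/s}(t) 2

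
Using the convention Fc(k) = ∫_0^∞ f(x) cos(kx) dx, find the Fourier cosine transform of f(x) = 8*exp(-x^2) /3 4*sqrt(pi)*exp(-k^2/4) /3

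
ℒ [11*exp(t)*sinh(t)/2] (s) 11/(2*s*(s - 2))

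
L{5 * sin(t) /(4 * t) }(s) 5 * atan(1/s) /4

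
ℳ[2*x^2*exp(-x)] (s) 2*gamma(s + 2)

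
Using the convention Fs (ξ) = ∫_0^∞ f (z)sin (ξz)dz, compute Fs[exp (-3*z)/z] atan (ξ/3)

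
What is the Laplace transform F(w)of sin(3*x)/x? atan(3/w)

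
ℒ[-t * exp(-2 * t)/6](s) -1/(6 * (s + 2)^2)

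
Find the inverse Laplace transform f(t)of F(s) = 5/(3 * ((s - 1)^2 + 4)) 5 * exp(t) * sin(2 * t)/6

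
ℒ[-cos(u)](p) -p/(p^2 + 1)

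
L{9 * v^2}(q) 18/q^3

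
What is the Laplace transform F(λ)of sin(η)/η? atan(1/λ)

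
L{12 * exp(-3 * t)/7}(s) 12/(7 * (s+3))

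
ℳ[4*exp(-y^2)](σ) 2*gamma(σ/2)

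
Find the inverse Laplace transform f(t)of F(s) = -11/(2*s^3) -11*t^2/4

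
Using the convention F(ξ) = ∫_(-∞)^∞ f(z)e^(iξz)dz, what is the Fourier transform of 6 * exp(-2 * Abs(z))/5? 24/(5 * (ξ^2 + 4))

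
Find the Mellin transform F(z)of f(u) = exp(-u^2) gamma(z/2)/2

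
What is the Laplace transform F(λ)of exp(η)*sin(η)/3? 1/(3*((λ - 1)^2+1))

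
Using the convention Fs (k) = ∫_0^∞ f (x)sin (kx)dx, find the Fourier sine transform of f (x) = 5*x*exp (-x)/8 5*k/ (4*(k^2 + 1)^2)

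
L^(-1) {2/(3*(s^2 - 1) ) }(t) 2*sinh(t) /3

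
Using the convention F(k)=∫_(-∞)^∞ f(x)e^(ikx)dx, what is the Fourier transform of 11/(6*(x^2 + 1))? 11*pi*exp(-Abs(k))/6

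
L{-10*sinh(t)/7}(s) -10/(7*s^2 - 7)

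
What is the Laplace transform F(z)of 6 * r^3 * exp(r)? 36/(z - 1)^4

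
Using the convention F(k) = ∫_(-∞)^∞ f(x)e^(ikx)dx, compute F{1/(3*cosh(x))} pi/(3*cosh(pi*k/2))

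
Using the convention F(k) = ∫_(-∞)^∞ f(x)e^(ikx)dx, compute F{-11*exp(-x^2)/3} -11*sqrt(pi)*exp(-k^2/4)/3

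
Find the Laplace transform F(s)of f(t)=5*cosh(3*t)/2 5*s/(2*(s^2 - 9))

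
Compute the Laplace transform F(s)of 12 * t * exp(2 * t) 12/(s - 2)^2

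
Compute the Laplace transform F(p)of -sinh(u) -1/(p^2 - 1)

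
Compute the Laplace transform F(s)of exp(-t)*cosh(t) (s + 1)/(s*(s + 2))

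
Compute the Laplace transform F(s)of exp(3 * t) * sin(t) 1/((s - 3)^2 + 1)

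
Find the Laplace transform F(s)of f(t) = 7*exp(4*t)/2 7/(2*(s - 4))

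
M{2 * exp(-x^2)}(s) gamma(s/2)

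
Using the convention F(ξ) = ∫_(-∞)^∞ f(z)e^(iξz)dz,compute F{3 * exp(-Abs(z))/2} 3/(ξ^2 + 1)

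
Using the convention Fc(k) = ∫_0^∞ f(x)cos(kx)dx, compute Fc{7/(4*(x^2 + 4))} 7*pi*exp(-2*k)/16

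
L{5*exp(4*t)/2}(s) 5/(2*(s - 4))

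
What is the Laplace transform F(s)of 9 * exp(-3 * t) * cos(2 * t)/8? 9 * (s + 3)/(8 * ((s + 3)^2 + 4))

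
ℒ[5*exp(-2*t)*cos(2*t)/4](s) 5*(s + 2)/(4*((s + 2)^2 + 4))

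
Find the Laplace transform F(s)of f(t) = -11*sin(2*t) -22/(s^2 + 4)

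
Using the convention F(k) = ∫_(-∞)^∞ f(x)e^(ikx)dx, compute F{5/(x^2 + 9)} 5*pi*exp(-3*Abs(k))/3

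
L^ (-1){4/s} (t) 4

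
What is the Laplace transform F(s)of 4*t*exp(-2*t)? 4/(s + 2)^2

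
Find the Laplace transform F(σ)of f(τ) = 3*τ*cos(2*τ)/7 3*(σ^2 - 4)/(7*(σ^2 + 4)^2)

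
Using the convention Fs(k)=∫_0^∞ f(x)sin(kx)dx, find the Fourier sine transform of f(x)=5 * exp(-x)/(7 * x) 5 * atan(k)/7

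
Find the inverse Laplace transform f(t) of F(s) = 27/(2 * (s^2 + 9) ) 9 * sin(3 * t) /2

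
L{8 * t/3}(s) 8/(3 * s^2)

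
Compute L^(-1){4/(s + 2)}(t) 4*exp(-2*t)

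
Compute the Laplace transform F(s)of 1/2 1/(2 * s)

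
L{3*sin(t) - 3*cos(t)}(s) 3/(s^2 + 1) - 3*s/(s^2 + 1)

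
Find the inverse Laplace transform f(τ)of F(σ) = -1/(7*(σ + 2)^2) -τ*exp(-2*τ)/7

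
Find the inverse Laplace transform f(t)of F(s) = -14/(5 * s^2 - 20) -7 * sinh(2 * t)/5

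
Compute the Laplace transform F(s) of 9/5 9/(5 * s) 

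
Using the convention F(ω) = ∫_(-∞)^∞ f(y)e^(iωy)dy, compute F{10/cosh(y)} 10 * pi/cosh(pi * ω/2)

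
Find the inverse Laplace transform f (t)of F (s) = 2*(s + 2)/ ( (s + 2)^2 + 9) 2*exp (-2*t)*cos (3*t)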